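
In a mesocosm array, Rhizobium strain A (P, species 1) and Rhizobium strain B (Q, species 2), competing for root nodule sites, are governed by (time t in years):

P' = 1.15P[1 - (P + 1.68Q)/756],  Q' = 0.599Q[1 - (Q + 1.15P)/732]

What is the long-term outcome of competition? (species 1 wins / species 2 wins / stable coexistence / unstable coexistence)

Compare the nullcline intercepts: K1/α12 = 756/1.68 = 450 < K2 = 732; K2/α21 = 732/1.15 = 637 < K1 = 756.
Since both are reversed, neither can invade when rare; the interior point is a saddle.

unstable coexistence (outcome depends on initial conditions)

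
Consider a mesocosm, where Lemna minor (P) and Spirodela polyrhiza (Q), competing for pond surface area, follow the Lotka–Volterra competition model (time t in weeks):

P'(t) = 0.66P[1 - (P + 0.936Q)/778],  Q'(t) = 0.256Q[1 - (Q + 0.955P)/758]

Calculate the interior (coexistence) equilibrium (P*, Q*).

P* ≈ 646, Q* ≈ 141

Setting both brackets to zero gives the nullclines P + 0.936Q = 778 and 0.955P + Q = 758.
Substituting Q = 758 - 0.955P into the first: P(1 - 0.936·0.955) = 778 - 0.936·758.
So P* = 68.5/0.106 = 646, and then Q* = 758 - 0.955·646 = 141.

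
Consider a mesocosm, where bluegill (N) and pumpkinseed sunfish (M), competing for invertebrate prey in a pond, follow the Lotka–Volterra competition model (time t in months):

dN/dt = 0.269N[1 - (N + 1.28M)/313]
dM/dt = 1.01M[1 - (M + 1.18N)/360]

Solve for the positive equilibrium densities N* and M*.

Setting both brackets to zero gives the nullclines N + 1.28M = 313 and 1.18N + M = 360.
Substituting M = 360 - 1.18N into the first: N(1 - 1.28·1.18) = 313 - 1.28·360.
So N* = -148/-0.51 = 290, and then M* = 360 - 1.18·290 = 18.3.

N* ≈ 290, M* ≈ 18.3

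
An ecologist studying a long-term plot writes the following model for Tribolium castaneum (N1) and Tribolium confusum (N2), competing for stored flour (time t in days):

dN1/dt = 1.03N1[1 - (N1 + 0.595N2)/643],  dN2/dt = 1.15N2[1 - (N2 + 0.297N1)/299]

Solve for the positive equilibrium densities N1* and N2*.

Setting both brackets to zero gives the nullclines N1 + 0.595N2 = 643 and 0.297N1 + N2 = 299.
Substituting N2 = 299 - 0.297N1 into the first: N1(1 - 0.595·0.297) = 643 - 0.595·299.
So N1* = 465/0.823 = 565, and then N2* = 299 - 0.297·565 = 131.

N1* ≈ 565, N2* ≈ 131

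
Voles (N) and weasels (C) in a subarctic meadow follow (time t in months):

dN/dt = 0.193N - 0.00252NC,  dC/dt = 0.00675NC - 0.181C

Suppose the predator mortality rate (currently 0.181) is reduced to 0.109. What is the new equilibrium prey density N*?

At the interior fixed point, setting dC/dt = 0 with C > 0 fixes N* = (predator death rate)/(NC coefficient) — independent of the other coefficients.
With the change, N* = 0.109/0.00675 = 16.1; it falls from 26.8.

N* ≈ 16.1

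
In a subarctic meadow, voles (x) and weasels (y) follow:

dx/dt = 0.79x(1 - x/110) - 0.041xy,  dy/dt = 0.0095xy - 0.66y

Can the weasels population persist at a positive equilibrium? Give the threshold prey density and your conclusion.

Threshold x = 69.5; K > 69.5, so yes, the predator persists.

The predator equation gives dy/dt > 0 only when x > 0.66/0.0095 = 69.5.
Without the predator, x → K = 110. Since 110 > 69.5, the predator can invade and persist.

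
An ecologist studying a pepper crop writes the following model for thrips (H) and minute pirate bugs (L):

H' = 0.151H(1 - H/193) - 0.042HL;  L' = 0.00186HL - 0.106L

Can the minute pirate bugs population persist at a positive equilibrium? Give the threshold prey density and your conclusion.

Threshold H = 57; K > 57, so yes, the predator persists.

The predator equation gives dL/dt > 0 only when H > 0.106/0.00186 = 57.
Without the predator, H → K = 193. Since 193 > 57, the predator can invade and persist.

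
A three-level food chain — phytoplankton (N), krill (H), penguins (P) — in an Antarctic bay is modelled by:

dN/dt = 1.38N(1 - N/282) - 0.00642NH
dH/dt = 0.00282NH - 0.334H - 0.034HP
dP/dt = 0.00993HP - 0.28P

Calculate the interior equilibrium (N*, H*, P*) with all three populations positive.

From dP/dt = 0: 0.00993H* = 0.28, so H* = 28.2.
From dN/dt = 0: 1.38(1 - N*/282) = 0.00642·28.2, giving N* = 282·(1 - 0.131) = 245.
From dH/dt = 0: 0.00282·245 - 0.334 = 0.034P*, so P* = 0.357/0.034 = 10.5.

N* ≈ 245, H* ≈ 28.2, P* ≈ 10.5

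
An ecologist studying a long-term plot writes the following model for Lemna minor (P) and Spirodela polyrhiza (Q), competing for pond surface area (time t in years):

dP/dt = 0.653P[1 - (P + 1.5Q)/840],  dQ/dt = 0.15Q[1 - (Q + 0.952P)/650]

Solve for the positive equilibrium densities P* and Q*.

P* ≈ 315, Q* ≈ 350

Setting both brackets to zero gives the nullclines P + 1.5Q = 840 and 0.952P + Q = 650.
Substituting Q = 650 - 0.952P into the first: P(1 - 1.5·0.952) = 840 - 1.5·650.
So P* = -135/-0.428 = 315, and then Q* = 650 - 0.952·315 = 350.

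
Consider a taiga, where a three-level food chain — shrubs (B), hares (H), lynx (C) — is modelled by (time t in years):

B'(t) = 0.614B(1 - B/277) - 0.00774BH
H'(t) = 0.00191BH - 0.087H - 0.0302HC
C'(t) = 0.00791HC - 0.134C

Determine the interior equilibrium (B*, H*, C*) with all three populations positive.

B* ≈ 218, H* ≈ 16.9, C* ≈ 10.9

From dC/dt = 0: 0.00791H* = 0.134, so H* = 16.9.
From dB/dt = 0: 0.614(1 - B*/277) = 0.00774·16.9, giving B* = 277·(1 - 0.214) = 218.
From dH/dt = 0: 0.00191·218 - 0.087 = 0.0302C*, so C* = 0.329/0.0302 = 10.9.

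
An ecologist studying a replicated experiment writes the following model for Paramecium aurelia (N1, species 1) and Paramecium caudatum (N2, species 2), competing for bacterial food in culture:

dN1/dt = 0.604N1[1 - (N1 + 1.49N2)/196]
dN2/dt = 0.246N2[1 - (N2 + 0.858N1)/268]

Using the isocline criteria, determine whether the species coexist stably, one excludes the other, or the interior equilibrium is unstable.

Compare the nullcline intercepts: K1/α12 = 196/1.49 = 132 < K2 = 268; K2/α21 = 268/0.858 = 312 > K1 = 196.
Since the inequalities point opposite ways, species 2 can invade but species 1 cannot.

species 2 excludes species 1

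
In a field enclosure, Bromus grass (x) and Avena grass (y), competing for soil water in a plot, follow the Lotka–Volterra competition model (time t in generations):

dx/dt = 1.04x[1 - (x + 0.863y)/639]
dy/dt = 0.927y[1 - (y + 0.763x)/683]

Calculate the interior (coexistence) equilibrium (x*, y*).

x* ≈ 145, y* ≈ 572

Setting both brackets to zero gives the nullclines x + 0.863y = 639 and 0.763x + y = 683.
Substituting y = 683 - 0.763x into the first: x(1 - 0.863·0.763) = 639 - 0.863·683.
So x* = 49.6/0.342 = 145, and then y* = 683 - 0.763·145 = 572.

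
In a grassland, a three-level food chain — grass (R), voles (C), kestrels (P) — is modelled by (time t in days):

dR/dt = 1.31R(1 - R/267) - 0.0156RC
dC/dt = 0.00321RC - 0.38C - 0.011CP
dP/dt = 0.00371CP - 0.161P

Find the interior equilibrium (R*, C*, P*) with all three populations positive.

From dP/dt = 0: 0.00371C* = 0.161, so C* = 43.4.
From dR/dt = 0: 1.31(1 - R*/267) = 0.0156·43.4, giving R* = 267·(1 - 0.517) = 129.
From dC/dt = 0: 0.00321·129 - 0.38 = 0.011P*, so P* = 0.0342/0.011 = 3.1.

R* ≈ 129, C* ≈ 43.4, P* ≈ 3.1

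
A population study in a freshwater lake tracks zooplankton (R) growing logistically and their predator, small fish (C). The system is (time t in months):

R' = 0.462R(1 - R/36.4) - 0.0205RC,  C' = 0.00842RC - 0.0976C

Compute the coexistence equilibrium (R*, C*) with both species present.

R* ≈ 11.6, C* ≈ 15.4

From dC/dt = 0 with C > 0: 0.00842R* = 0.0976, so R* = 11.6.
Substitute into dR/dt = 0: 0.462(1 - 11.6/36.4) = 0.0205C*.
The bracket is 0.682, giving C* = 0.315/0.0205 = 15.4.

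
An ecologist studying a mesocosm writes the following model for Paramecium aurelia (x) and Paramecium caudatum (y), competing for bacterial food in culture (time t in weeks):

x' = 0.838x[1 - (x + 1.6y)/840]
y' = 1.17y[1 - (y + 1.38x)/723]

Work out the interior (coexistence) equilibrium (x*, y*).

x* ≈ 262, y* ≈ 361

Setting both brackets to zero gives the nullclines x + 1.6y = 840 and 1.38x + y = 723.
Substituting y = 723 - 1.38x into the first: x(1 - 1.6·1.38) = 840 - 1.6·723.
So x* = -317/-1.21 = 262, and then y* = 723 - 1.38·262 = 361.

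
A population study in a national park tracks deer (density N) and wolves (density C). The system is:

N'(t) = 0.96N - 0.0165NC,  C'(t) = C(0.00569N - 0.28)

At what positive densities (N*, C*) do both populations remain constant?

Set dC/dt = 0 with C > 0: 0.00569N - 0.28 = 0, so N* = 0.28/0.00569 = 49.2.
Set dN/dt = 0 with N > 0: 0.96 - 0.0165C = 0, so C* = 0.96/0.0165 = 58.2.

N* ≈ 49.2, C* ≈ 58.2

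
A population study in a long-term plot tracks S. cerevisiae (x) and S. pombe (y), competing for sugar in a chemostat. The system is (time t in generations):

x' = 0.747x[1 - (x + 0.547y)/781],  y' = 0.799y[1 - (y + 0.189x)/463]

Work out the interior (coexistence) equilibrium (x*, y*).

x* ≈ 589, y* ≈ 352

Setting both brackets to zero gives the nullclines x + 0.547y = 781 and 0.189x + y = 463.
Substituting y = 463 - 0.189x into the first: x(1 - 0.547·0.189) = 781 - 0.547·463.
So x* = 528/0.897 = 589, and then y* = 463 - 0.189·589 = 352.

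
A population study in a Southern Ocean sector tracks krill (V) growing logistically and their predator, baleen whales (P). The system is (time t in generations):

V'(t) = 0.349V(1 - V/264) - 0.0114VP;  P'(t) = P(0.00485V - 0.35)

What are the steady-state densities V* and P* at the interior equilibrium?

V* ≈ 72.2, P* ≈ 22.2

From dP/dt = 0 with P > 0: 0.00485V* = 0.35, so V* = 72.2.
Substitute into dV/dt = 0: 0.349(1 - 72.2/264) = 0.0114P*.
The bracket is 0.727, giving P* = 0.254/0.0114 = 22.2.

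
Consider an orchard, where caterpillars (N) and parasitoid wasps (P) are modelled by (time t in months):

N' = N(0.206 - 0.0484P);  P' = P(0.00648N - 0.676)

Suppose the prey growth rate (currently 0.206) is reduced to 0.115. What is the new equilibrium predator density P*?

At the interior fixed point, setting dN/dt = 0 with N > 0 fixes P* = (prey growth rate)/(NP coefficient) — independent of the other coefficients.
With the change, P* = 0.115/0.0484 = 2.38; it falls from 4.26.

P* ≈ 2.38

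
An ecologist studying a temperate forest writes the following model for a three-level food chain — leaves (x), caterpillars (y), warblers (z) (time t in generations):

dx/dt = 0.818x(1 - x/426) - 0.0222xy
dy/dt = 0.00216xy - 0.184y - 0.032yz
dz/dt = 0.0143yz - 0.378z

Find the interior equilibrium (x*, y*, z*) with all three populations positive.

x* ≈ 120, y* ≈ 26.4, z* ≈ 2.38

From dz/dt = 0: 0.0143y* = 0.378, so y* = 26.4.
From dx/dt = 0: 0.818(1 - x*/426) = 0.0222·26.4, giving x* = 426·(1 - 0.717) = 120.
From dy/dt = 0: 0.00216·120 - 0.184 = 0.032z*, so z* = 0.076/0.032 = 2.38.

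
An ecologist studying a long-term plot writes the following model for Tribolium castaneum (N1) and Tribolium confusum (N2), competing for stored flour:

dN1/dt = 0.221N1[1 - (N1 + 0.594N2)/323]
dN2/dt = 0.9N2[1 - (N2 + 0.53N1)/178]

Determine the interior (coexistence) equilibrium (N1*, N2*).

Setting both brackets to zero gives the nullclines N1 + 0.594N2 = 323 and 0.53N1 + N2 = 178.
Substituting N2 = 178 - 0.53N1 into the first: N1(1 - 0.594·0.53) = 323 - 0.594·178.
So N1* = 217/0.685 = 317, and then N2* = 178 - 0.53·317 = 9.94.

N1* ≈ 317, N2* ≈ 9.94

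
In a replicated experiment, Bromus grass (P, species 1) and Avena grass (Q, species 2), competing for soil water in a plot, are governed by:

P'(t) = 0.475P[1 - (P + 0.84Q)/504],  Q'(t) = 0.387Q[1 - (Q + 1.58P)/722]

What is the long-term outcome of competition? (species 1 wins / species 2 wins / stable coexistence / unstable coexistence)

unstable coexistence (outcome depends on initial conditions)

Compare the nullcline intercepts: K1/α12 = 504/0.84 = 600 < K2 = 722; K2/α21 = 722/1.58 = 457 < K1 = 504.
Since both are reversed, neither can invade when rare; the interior point is a saddle.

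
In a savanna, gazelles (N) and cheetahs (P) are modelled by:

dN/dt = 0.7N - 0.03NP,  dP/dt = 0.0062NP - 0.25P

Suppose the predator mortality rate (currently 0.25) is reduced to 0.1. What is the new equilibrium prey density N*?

N* ≈ 16.1

At the interior fixed point, setting dP/dt = 0 with P > 0 fixes N* = (predator death rate)/(NP coefficient) — independent of the other coefficients.
With the change, N* = 0.1/0.0062 = 16.1; it falls from 40.3.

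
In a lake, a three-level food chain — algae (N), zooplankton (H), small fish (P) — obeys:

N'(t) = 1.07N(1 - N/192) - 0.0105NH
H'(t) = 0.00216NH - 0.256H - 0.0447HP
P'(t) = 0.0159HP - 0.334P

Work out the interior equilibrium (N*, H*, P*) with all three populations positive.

From dP/dt = 0: 0.0159H* = 0.334, so H* = 21.
From dN/dt = 0: 1.07(1 - N*/192) = 0.0105·21, giving N* = 192·(1 - 0.206) = 152.
From dH/dt = 0: 0.00216·152 - 0.256 = 0.0447P*, so P* = 0.0732/0.0447 = 1.64.

N* ≈ 152, H* ≈ 21, P* ≈ 1.64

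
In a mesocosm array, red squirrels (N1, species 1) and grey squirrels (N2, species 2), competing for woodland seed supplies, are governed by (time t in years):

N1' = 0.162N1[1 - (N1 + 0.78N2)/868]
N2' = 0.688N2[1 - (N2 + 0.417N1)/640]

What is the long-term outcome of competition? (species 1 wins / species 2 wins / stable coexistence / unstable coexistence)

Compare the nullcline intercepts: K1/α12 = 868/0.78 = 1110 > K2 = 640; K2/α21 = 640/0.417 = 1530 > K1 = 868.
Since both inequalities hold, each species can invade when rare, so the interior equilibrium is stable.

stable coexistence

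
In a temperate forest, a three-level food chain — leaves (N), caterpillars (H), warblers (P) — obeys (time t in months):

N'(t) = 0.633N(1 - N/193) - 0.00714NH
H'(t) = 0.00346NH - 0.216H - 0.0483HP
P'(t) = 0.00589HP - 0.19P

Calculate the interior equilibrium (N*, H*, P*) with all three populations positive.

N* ≈ 123, H* ≈ 32.3, P* ≈ 4.32

From dP/dt = 0: 0.00589H* = 0.19, so H* = 32.3.
From dN/dt = 0: 0.633(1 - N*/193) = 0.00714·32.3, giving N* = 193·(1 - 0.364) = 123.
From dH/dt = 0: 0.00346·123 - 0.216 = 0.0483P*, so P* = 0.209/0.0483 = 4.32.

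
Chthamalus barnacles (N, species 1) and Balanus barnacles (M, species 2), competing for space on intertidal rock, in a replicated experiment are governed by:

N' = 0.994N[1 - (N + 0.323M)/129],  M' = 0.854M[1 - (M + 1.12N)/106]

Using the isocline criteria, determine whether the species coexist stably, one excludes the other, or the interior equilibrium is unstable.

species 1 excludes species 2

Compare the nullcline intercepts: K1/α12 = 129/0.323 = 399 > K2 = 106; K2/α21 = 106/1.12 = 94.6 < K1 = 129.
Since the inequalities point opposite ways, species 1 can invade but species 2 cannot.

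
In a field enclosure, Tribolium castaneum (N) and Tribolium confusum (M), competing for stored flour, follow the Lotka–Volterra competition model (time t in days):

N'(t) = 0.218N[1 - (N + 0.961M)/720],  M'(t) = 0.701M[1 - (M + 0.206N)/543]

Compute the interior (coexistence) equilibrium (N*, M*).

N* ≈ 247, M* ≈ 492

Setting both brackets to zero gives the nullclines N + 0.961M = 720 and 0.206N + M = 543.
Substituting M = 543 - 0.206N into the first: N(1 - 0.961·0.206) = 720 - 0.961·543.
So N* = 198/0.802 = 247, and then M* = 543 - 0.206·247 = 492.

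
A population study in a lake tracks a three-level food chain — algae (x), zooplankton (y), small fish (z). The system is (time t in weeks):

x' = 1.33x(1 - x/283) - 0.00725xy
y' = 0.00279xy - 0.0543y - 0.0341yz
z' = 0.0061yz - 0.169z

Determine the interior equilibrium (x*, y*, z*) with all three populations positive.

x* ≈ 240, y* ≈ 27.7, z* ≈ 18.1

From dz/dt = 0: 0.0061y* = 0.169, so y* = 27.7.
From dx/dt = 0: 1.33(1 - x*/283) = 0.00725·27.7, giving x* = 283·(1 - 0.151) = 240.
From dy/dt = 0: 0.00279·240 - 0.0543 = 0.0341z*, so z* = 0.616/0.0341 = 18.1.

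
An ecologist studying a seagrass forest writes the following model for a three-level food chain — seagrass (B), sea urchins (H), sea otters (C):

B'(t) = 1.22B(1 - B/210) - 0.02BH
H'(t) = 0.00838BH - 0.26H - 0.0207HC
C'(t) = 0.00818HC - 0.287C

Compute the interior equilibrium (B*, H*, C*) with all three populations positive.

From dC/dt = 0: 0.00818H* = 0.287, so H* = 35.1.
From dB/dt = 0: 1.22(1 - B*/210) = 0.02·35.1, giving B* = 210·(1 - 0.575) = 89.2.
From dH/dt = 0: 0.00838·89.2 - 0.26 = 0.0207C*, so C* = 0.488/0.0207 = 23.6.

B* ≈ 89.2, H* ≈ 35.1, C* ≈ 23.6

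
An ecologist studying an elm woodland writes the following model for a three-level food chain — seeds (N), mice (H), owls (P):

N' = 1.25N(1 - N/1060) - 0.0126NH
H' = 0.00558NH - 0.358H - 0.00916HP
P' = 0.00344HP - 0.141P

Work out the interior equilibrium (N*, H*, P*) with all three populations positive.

From dP/dt = 0: 0.00344H* = 0.141, so H* = 41.
From dN/dt = 0: 1.25(1 - N*/1060) = 0.0126·41, giving N* = 1060·(1 - 0.413) = 622.
From dH/dt = 0: 0.00558·622 - 0.358 = 0.00916P*, so P* = 3.11/0.00916 = 340.

N* ≈ 622, H* ≈ 41, P* ≈ 340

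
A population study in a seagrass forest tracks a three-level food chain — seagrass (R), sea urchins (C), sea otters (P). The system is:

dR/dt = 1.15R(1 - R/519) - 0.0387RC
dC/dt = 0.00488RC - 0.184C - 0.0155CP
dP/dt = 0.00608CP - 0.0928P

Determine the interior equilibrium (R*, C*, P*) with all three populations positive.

From dP/dt = 0: 0.00608C* = 0.0928, so C* = 15.3.
From dR/dt = 0: 1.15(1 - R*/519) = 0.0387·15.3, giving R* = 519·(1 - 0.514) = 252.
From dC/dt = 0: 0.00488·252 - 0.184 = 0.0155P*, so P* = 1.05/0.0155 = 67.6.

R* ≈ 252, C* ≈ 15.3, P* ≈ 67.6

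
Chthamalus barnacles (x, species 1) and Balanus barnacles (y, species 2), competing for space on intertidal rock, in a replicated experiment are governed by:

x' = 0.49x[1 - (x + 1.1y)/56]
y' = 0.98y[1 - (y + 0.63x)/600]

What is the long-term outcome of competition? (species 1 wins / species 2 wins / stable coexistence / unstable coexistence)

species 2 excludes species 1

Compare the nullcline intercepts: K1/α12 = 56/1.1 = 50.9 < K2 = 600; K2/α21 = 600/0.63 = 952 > K1 = 56.
Since the inequalities point opposite ways, species 2 can invade but species 1 cannot.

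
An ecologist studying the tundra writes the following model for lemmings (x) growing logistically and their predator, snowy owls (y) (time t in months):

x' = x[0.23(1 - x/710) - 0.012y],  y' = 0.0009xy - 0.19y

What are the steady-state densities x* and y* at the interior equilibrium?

x* ≈ 211, y* ≈ 13.5

From dy/dt = 0 with y > 0: 0.0009x* = 0.19, so x* = 211.
Substitute into dx/dt = 0: 0.23(1 - 211/710) = 0.012y*.
The bracket is 0.703, giving y* = 0.162/0.012 = 13.5.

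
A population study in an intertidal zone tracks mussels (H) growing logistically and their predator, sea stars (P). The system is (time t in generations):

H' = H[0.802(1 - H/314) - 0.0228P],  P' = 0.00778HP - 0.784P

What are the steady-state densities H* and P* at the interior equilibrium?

From dP/dt = 0 with P > 0: 0.00778H* = 0.784, so H* = 101.
Substitute into dH/dt = 0: 0.802(1 - 101/314) = 0.0228P*.
The bracket is 0.679, giving P* = 0.545/0.0228 = 23.9.

H* ≈ 101, P* ≈ 23.9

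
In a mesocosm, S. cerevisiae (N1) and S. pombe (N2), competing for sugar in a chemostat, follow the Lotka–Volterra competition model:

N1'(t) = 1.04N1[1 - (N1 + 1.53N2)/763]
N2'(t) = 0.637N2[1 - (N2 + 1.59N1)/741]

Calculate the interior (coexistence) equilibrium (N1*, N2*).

Setting both brackets to zero gives the nullclines N1 + 1.53N2 = 763 and 1.59N1 + N2 = 741.
Substituting N2 = 741 - 1.59N1 into the first: N1(1 - 1.53·1.59) = 763 - 1.53·741.
So N1* = -371/-1.43 = 259, and then N2* = 741 - 1.59·259 = 330.

N1* ≈ 259, N2* ≈ 330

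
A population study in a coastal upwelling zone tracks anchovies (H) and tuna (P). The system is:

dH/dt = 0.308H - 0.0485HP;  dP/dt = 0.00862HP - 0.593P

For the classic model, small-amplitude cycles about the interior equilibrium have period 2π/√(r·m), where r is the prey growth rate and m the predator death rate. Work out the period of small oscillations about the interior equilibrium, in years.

T ≈ 14.7 years

Here r = 0.308 and m = 0.593, so r·m = 0.183.
ω = √0.183 = 0.427 per year, hence T = 2π/ω ≈ 14.7 years.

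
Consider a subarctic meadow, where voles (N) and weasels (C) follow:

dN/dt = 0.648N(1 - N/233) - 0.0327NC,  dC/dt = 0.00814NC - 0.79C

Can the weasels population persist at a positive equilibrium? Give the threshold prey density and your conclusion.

Threshold N = 97.1; K > 97.1, so yes, the predator persists.

The predator equation gives dC/dt > 0 only when N > 0.79/0.00814 = 97.1.
Without the predator, N → K = 233. Since 233 > 97.1, the predator can invade and persist.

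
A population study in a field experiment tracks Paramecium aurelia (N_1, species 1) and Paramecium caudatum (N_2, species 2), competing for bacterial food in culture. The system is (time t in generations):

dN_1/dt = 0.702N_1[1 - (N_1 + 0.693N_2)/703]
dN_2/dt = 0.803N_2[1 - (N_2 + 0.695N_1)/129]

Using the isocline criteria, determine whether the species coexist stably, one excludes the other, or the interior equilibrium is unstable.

species 1 excludes species 2

Compare the nullcline intercepts: K1/α12 = 703/0.693 = 1010 > K2 = 129; K2/α21 = 129/0.695 = 186 < K1 = 703.
Since the inequalities point opposite ways, species 1 can invade but species 2 cannot.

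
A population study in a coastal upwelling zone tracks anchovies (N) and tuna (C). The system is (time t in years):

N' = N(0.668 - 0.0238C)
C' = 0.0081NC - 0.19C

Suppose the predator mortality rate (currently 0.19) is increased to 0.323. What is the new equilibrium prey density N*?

N* ≈ 39.9

At the interior fixed point, setting dC/dt = 0 with C > 0 fixes N* = (predator death rate)/(NC coefficient) — independent of the other coefficients.
With the change, N* = 0.323/0.0081 = 39.9; it rises from 23.5.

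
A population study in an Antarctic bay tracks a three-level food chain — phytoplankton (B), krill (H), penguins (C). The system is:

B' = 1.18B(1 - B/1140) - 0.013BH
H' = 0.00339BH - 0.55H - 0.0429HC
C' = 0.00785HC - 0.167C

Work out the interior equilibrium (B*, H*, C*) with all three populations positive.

From dC/dt = 0: 0.00785H* = 0.167, so H* = 21.3.
From dB/dt = 0: 1.18(1 - B*/1140) = 0.013·21.3, giving B* = 1140·(1 - 0.234) = 873.
From dH/dt = 0: 0.00339·873 - 0.55 = 0.0429C*, so C* = 2.41/0.0429 = 56.2.

B* ≈ 873, H* ≈ 21.3, C* ≈ 56.2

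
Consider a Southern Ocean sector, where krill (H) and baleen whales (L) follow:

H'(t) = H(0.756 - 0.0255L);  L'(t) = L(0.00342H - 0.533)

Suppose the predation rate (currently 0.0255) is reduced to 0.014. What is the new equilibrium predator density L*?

L* ≈ 54

At the interior fixed point, setting dH/dt = 0 with H > 0 fixes L* = (prey growth rate)/(HL coefficient) — independent of the other coefficients.
With the change, L* = 0.756/0.014 = 54; it rises from 29.6.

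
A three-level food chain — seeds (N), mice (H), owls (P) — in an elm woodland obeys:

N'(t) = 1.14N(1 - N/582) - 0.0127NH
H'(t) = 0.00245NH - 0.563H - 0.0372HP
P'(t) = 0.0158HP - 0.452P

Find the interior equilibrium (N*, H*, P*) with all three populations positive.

From dP/dt = 0: 0.0158H* = 0.452, so H* = 28.6.
From dN/dt = 0: 1.14(1 - N*/582) = 0.0127·28.6, giving N* = 582·(1 - 0.319) = 397.
From dH/dt = 0: 0.00245·397 - 0.563 = 0.0372P*, so P* = 0.408/0.0372 = 11.

N* ≈ 397, H* ≈ 28.6, P* ≈ 11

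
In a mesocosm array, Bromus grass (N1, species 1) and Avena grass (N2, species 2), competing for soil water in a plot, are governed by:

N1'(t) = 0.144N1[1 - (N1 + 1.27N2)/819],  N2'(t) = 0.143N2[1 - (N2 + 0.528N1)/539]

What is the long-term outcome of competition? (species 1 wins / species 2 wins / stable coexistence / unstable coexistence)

stable coexistence

Compare the nullcline intercepts: K1/α12 = 819/1.27 = 645 > K2 = 539; K2/α21 = 539/0.528 = 1020 > K1 = 819.
Since both inequalities hold, each species can invade when rare, so the interior equilibrium is stable.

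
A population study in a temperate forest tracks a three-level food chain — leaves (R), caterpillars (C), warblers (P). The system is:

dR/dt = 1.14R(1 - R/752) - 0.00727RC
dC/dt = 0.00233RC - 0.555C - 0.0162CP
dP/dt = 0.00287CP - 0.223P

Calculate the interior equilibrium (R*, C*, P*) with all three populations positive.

From dP/dt = 0: 0.00287C* = 0.223, so C* = 77.7.
From dR/dt = 0: 1.14(1 - R*/752) = 0.00727·77.7, giving R* = 752·(1 - 0.496) = 379.
From dC/dt = 0: 0.00233·379 - 0.555 = 0.0162P*, so P* = 0.329/0.0162 = 20.3.

R* ≈ 379, C* ≈ 77.7, P* ≈ 20.3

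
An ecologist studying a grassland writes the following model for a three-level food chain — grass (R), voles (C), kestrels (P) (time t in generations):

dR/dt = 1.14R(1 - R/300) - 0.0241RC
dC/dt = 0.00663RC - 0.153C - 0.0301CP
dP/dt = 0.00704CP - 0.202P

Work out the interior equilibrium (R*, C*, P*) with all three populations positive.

R* ≈ 118, C* ≈ 28.7, P* ≈ 20.9

From dP/dt = 0: 0.00704C* = 0.202, so C* = 28.7.
From dR/dt = 0: 1.14(1 - R*/300) = 0.0241·28.7, giving R* = 300·(1 - 0.607) = 118.
From dC/dt = 0: 0.00663·118 - 0.153 = 0.0301P*, so P* = 0.63/0.0301 = 20.9.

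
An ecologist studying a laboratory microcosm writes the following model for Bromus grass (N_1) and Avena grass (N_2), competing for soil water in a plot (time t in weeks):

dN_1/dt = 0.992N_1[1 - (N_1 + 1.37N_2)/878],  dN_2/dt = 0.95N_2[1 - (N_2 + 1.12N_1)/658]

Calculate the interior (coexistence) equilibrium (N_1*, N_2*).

N_1* ≈ 43.9, N_2* ≈ 609

Setting both brackets to zero gives the nullclines N_1 + 1.37N_2 = 878 and 1.12N_1 + N_2 = 658.
Substituting N_2 = 658 - 1.12N_1 into the first: N_1(1 - 1.37·1.12) = 878 - 1.37·658.
So N_1* = -23.5/-0.534 = 43.9, and then N_2* = 658 - 1.12·43.9 = 609.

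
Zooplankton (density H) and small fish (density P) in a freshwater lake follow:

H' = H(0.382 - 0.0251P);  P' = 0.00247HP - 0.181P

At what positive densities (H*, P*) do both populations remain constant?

H* ≈ 73.3, P* ≈ 15.2

Set dP/dt = 0 with P > 0: 0.00247H - 0.181 = 0, so H* = 0.181/0.00247 = 73.3.
Set dH/dt = 0 with H > 0: 0.382 - 0.0251P = 0, so P* = 0.382/0.0251 = 15.2.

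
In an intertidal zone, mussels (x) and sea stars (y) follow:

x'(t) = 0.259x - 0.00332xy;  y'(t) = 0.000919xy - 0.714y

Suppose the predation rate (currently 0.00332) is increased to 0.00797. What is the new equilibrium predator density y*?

y* ≈ 32.5

At the interior fixed point, setting dx/dt = 0 with x > 0 fixes y* = (prey growth rate)/(xy coefficient) — independent of the other coefficients.
With the change, y* = 0.259/0.00797 = 32.5; it falls from 78.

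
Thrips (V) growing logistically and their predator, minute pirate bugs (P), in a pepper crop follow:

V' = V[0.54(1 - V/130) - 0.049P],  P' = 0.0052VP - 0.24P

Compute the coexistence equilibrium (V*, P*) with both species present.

V* ≈ 46.2, P* ≈ 7.11

From dP/dt = 0 with P > 0: 0.0052V* = 0.24, so V* = 46.2.
Substitute into dV/dt = 0: 0.54(1 - 46.2/130) = 0.049P*.
The bracket is 0.645, giving P* = 0.348/0.049 = 7.11.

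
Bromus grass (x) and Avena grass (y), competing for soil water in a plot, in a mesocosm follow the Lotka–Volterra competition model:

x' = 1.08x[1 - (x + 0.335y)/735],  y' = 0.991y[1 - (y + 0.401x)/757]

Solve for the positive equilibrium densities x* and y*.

x* ≈ 556, y* ≈ 534

Setting both brackets to zero gives the nullclines x + 0.335y = 735 and 0.401x + y = 757.
Substituting y = 757 - 0.401x into the first: x(1 - 0.335·0.401) = 735 - 0.335·757.
So x* = 481/0.866 = 556, and then y* = 757 - 0.401·556 = 534.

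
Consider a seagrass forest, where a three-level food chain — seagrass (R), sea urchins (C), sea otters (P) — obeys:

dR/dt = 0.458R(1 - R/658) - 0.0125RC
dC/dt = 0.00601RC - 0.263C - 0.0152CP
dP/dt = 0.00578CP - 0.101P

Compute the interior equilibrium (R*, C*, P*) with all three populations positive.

R* ≈ 344, C* ≈ 17.5, P* ≈ 119

From dP/dt = 0: 0.00578C* = 0.101, so C* = 17.5.
From dR/dt = 0: 0.458(1 - R*/658) = 0.0125·17.5, giving R* = 658·(1 - 0.477) = 344.
From dC/dt = 0: 0.00601·344 - 0.263 = 0.0152P*, so P* = 1.81/0.0152 = 119.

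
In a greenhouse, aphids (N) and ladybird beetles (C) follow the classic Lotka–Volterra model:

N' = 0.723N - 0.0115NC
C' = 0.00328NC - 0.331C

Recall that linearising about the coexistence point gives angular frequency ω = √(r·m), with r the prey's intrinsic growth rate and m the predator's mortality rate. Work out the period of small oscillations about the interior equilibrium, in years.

T ≈ 12.8 years

Here r = 0.723 and m = 0.331, so r·m = 0.239.
ω = √0.239 = 0.489 per year, hence T = 2π/ω ≈ 12.8 years.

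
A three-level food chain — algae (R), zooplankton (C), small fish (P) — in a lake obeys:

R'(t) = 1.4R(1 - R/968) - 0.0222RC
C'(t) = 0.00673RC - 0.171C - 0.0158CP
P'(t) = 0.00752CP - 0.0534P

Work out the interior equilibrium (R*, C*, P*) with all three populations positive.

From dP/dt = 0: 0.00752C* = 0.0534, so C* = 7.1.
From dR/dt = 0: 1.4(1 - R*/968) = 0.0222·7.1, giving R* = 968·(1 - 0.113) = 859.
From dC/dt = 0: 0.00673·859 - 0.171 = 0.0158P*, so P* = 5.61/0.0158 = 355.

R* ≈ 859, C* ≈ 7.1, P* ≈ 355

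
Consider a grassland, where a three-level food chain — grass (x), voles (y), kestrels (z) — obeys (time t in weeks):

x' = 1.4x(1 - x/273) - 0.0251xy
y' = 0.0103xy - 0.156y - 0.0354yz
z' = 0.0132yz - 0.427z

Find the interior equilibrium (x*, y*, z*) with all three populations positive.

x* ≈ 115, y* ≈ 32.3, z* ≈ 29

From dz/dt = 0: 0.0132y* = 0.427, so y* = 32.3.
From dx/dt = 0: 1.4(1 - x*/273) = 0.0251·32.3, giving x* = 273·(1 - 0.58) = 115.
From dy/dt = 0: 0.0103·115 - 0.156 = 0.0354z*, so z* = 1.03/0.0354 = 29.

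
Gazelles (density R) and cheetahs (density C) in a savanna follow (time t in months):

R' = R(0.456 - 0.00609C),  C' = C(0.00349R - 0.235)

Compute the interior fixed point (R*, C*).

Set dC/dt = 0 with C > 0: 0.00349R - 0.235 = 0, so R* = 0.235/0.00349 = 67.3.
Set dR/dt = 0 with R > 0: 0.456 - 0.00609C = 0, so C* = 0.456/0.00609 = 74.9.

R* ≈ 67.3, C* ≈ 74.9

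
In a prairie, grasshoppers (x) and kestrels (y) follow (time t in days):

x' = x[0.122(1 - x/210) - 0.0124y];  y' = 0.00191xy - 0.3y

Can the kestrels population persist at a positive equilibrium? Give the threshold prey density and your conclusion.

The predator equation gives dy/dt > 0 only when x > 0.3/0.00191 = 157.
Without the predator, x → K = 210. Since 210 > 157, the predator can invade and persist.

Threshold x = 157; K > 157, so yes, the predator persists.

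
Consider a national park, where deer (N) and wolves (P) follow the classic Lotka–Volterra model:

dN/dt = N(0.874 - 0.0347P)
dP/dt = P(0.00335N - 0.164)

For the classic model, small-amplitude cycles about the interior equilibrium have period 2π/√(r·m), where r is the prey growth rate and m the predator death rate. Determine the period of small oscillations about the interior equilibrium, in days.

T ≈ 16.6 days

Here r = 0.874 and m = 0.164, so r·m = 0.143.
ω = √0.143 = 0.379 per day, hence T = 2π/ω ≈ 16.6 days.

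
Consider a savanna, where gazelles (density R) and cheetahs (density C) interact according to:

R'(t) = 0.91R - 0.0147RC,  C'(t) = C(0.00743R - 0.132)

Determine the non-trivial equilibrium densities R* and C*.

Set dC/dt = 0 with C > 0: 0.00743R - 0.132 = 0, so R* = 0.132/0.00743 = 17.8.
Set dR/dt = 0 with R > 0: 0.91 - 0.0147C = 0, so C* = 0.91/0.0147 = 61.9.

R* ≈ 17.8, C* ≈ 61.9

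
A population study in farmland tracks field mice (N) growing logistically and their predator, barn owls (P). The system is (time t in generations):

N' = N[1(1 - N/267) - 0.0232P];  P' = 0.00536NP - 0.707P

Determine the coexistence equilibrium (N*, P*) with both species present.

From dP/dt = 0 with P > 0: 0.00536N* = 0.707, so N* = 132.
Substitute into dN/dt = 0: 1(1 - 132/267) = 0.0232P*.
The bracket is 0.506, giving P* = 0.506/0.0232 = 21.8.

N* ≈ 132, P* ≈ 21.8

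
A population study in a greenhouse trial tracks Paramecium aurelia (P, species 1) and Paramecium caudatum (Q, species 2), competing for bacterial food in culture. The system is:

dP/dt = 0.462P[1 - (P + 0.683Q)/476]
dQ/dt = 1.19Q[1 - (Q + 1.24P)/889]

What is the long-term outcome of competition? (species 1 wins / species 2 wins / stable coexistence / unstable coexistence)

Compare the nullcline intercepts: K1/α12 = 476/0.683 = 697 < K2 = 889; K2/α21 = 889/1.24 = 717 > K1 = 476.
Since the inequalities point opposite ways, species 2 can invade but species 1 cannot.

species 2 excludes species 1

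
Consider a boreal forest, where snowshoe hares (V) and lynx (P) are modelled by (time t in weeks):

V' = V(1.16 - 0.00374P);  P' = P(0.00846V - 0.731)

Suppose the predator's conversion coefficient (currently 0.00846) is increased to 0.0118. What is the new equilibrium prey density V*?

V* ≈ 61.9

At the interior fixed point, setting dP/dt = 0 with P > 0 fixes V* = (predator death rate)/(VP coefficient) — independent of the other coefficients.
With the change, V* = 0.731/0.0118 = 61.9; it falls from 86.4.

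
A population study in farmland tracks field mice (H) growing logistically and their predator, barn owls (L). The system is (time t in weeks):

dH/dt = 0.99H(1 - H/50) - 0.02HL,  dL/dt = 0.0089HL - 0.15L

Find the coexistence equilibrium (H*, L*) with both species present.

H* ≈ 16.9, L* ≈ 32.8

From dL/dt = 0 with L > 0: 0.0089H* = 0.15, so H* = 16.9.
Substitute into dH/dt = 0: 0.99(1 - 16.9/50) = 0.02L*.
The bracket is 0.663, giving L* = 0.656/0.02 = 32.8.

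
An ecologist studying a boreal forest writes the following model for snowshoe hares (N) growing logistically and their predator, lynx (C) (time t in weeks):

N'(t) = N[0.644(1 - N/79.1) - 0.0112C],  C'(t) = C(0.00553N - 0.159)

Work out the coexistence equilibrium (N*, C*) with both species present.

From dC/dt = 0 with C > 0: 0.00553N* = 0.159, so N* = 28.8.
Substitute into dN/dt = 0: 0.644(1 - 28.8/79.1) = 0.0112C*.
The bracket is 0.637, giving C* = 0.41/0.0112 = 36.6.

N* ≈ 28.8, C* ≈ 36.6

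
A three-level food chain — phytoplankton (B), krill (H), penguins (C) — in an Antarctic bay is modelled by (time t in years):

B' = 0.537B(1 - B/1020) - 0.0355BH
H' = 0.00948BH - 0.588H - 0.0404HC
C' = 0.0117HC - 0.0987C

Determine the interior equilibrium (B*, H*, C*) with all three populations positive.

B* ≈ 451, H* ≈ 8.44, C* ≈ 91.3

From dC/dt = 0: 0.0117H* = 0.0987, so H* = 8.44.
From dB/dt = 0: 0.537(1 - B*/1020) = 0.0355·8.44, giving B* = 1020·(1 - 0.558) = 451.
From dH/dt = 0: 0.00948·451 - 0.588 = 0.0404C*, so C* = 3.69/0.0404 = 91.3.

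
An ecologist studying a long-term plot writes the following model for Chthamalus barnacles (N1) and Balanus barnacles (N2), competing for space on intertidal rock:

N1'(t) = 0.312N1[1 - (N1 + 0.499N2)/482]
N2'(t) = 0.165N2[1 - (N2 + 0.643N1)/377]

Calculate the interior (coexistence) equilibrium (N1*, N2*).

Setting both brackets to zero gives the nullclines N1 + 0.499N2 = 482 and 0.643N1 + N2 = 377.
Substituting N2 = 377 - 0.643N1 into the first: N1(1 - 0.499·0.643) = 482 - 0.499·377.
So N1* = 294/0.679 = 433, and then N2* = 377 - 0.643·433 = 98.8.

N1* ≈ 433, N2* ≈ 98.8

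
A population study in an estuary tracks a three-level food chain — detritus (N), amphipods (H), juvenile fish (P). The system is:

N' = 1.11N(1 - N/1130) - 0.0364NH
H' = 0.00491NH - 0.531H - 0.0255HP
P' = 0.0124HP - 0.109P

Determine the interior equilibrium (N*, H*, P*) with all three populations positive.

From dP/dt = 0: 0.0124H* = 0.109, so H* = 8.79.
From dN/dt = 0: 1.11(1 - N*/1130) = 0.0364·8.79, giving N* = 1130·(1 - 0.288) = 804.
From dH/dt = 0: 0.00491·804 - 0.531 = 0.0255P*, so P* = 3.42/0.0255 = 134.

N* ≈ 804, H* ≈ 8.79, P* ≈ 134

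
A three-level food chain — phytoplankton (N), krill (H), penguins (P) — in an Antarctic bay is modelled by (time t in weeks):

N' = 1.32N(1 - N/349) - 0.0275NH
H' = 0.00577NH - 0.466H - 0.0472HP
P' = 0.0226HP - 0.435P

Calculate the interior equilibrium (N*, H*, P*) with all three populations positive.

From dP/dt = 0: 0.0226H* = 0.435, so H* = 19.2.
From dN/dt = 0: 1.32(1 - N*/349) = 0.0275·19.2, giving N* = 349·(1 - 0.401) = 209.
From dH/dt = 0: 0.00577·209 - 0.466 = 0.0472P*, so P* = 0.74/0.0472 = 15.7.

N* ≈ 209, H* ≈ 19.2, P* ≈ 15.7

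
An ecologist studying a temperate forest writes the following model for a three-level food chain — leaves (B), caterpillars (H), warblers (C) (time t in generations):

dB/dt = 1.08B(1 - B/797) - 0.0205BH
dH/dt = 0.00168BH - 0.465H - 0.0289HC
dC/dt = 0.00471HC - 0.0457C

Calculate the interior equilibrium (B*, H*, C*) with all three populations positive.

From dC/dt = 0: 0.00471H* = 0.0457, so H* = 9.7.
From dB/dt = 0: 1.08(1 - B*/797) = 0.0205·9.7, giving B* = 797·(1 - 0.184) = 650.
From dH/dt = 0: 0.00168·650 - 0.465 = 0.0289C*, so C* = 0.627/0.0289 = 21.7.

B* ≈ 650, H* ≈ 9.7, C* ≈ 21.7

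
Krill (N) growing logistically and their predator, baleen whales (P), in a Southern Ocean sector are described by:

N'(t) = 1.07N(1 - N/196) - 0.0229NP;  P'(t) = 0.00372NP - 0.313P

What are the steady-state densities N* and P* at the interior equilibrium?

N* ≈ 84.1, P* ≈ 26.7

From dP/dt = 0 with P > 0: 0.00372N* = 0.313, so N* = 84.1.
Substitute into dN/dt = 0: 1.07(1 - 84.1/196) = 0.0229P*.
The bracket is 0.571, giving P* = 0.611/0.0229 = 26.7.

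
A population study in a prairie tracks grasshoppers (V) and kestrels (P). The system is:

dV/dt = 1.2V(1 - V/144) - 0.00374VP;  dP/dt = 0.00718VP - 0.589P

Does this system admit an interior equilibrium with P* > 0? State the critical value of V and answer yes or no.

Threshold V = 82; K > 82, so yes, the predator persists.

The predator equation gives dP/dt > 0 only when V > 0.589/0.00718 = 82.
Without the predator, V → K = 144. Since 144 > 82, the predator can invade and persist.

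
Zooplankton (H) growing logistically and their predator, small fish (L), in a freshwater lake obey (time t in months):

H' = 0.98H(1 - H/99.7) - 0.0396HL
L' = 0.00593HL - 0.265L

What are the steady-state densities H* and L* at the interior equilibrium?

H* ≈ 44.7, L* ≈ 13.7

From dL/dt = 0 with L > 0: 0.00593H* = 0.265, so H* = 44.7.
Substitute into dH/dt = 0: 0.98(1 - 44.7/99.7) = 0.0396L*.
The bracket is 0.552, giving L* = 0.541/0.0396 = 13.7.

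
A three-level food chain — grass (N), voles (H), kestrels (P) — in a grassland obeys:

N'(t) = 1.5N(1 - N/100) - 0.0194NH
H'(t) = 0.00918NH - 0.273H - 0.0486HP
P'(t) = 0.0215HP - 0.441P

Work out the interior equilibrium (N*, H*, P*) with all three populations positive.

N* ≈ 73.5, H* ≈ 20.5, P* ≈ 8.26

From dP/dt = 0: 0.0215H* = 0.441, so H* = 20.5.
From dN/dt = 0: 1.5(1 - N*/100) = 0.0194·20.5, giving N* = 100·(1 - 0.265) = 73.5.
From dH/dt = 0: 0.00918·73.5 - 0.273 = 0.0486P*, so P* = 0.401/0.0486 = 8.26.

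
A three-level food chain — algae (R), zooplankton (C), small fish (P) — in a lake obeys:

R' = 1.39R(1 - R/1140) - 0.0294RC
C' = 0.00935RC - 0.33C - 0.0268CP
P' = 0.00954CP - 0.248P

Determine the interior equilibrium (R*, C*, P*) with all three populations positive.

From dP/dt = 0: 0.00954C* = 0.248, so C* = 26.
From dR/dt = 0: 1.39(1 - R*/1140) = 0.0294·26, giving R* = 1140·(1 - 0.55) = 513.
From dC/dt = 0: 0.00935·513 - 0.33 = 0.0268P*, so P* = 4.47/0.0268 = 167.

R* ≈ 513, C* ≈ 26, P* ≈ 167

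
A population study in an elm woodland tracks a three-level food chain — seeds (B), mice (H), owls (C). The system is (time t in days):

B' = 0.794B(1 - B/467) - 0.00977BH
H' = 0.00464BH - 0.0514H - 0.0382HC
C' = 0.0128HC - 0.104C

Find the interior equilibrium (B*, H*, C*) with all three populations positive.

From dC/dt = 0: 0.0128H* = 0.104, so H* = 8.12.
From dB/dt = 0: 0.794(1 - B*/467) = 0.00977·8.12, giving B* = 467·(1 - 0.1) = 420.
From dH/dt = 0: 0.00464·420 - 0.0514 = 0.0382C*, so C* = 1.9/0.0382 = 49.7.

B* ≈ 420, H* ≈ 8.12, C* ≈ 49.7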